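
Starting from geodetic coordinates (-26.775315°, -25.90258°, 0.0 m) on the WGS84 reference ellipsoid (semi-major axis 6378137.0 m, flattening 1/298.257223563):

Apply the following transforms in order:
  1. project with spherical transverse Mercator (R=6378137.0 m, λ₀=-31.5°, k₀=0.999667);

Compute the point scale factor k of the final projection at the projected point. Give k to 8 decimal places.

1.00347890

start: φ=-26.775315°, λ=-25.902580°, h=0.000 m
→ into tm (λ₀=-31.5°): φ=-26.77531500°, λ−λ₀=5.59742000°
scale k = 1.00347890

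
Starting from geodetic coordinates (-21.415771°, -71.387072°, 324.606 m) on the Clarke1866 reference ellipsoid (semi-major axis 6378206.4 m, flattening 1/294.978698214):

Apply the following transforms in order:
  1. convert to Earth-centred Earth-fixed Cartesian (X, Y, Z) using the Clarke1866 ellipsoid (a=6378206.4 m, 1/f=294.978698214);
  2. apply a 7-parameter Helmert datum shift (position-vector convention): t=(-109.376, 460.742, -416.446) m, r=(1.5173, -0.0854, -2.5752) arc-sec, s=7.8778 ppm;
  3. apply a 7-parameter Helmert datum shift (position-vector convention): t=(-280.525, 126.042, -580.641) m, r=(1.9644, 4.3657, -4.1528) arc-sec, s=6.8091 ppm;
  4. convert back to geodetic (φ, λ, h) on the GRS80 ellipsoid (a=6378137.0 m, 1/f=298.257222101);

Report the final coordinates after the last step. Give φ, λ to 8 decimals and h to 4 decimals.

start: φ=-21.415771°, λ=-71.387072°, h=324.606 m
→ ECEF (a=6378206.400, f=1/294.978698214): X=1896146.5864, Y=-5630082.9658, Z=-2314293.3936
→ Helmert 7p (PV): X=1895982.8143, Y=-5629673.2256, Z=-2314768.7017
→ Helmert 7p (PV): X=1895552.8608, Y=-5629601.6441, Z=-2315458.8495
→ geod (Bowring, a=6378137.000): φ=-21.42624178°, λ=-71.39101746°, h=186.9754 m

φ=-21.42624178°, λ=-71.39101746°, h=186.9754 m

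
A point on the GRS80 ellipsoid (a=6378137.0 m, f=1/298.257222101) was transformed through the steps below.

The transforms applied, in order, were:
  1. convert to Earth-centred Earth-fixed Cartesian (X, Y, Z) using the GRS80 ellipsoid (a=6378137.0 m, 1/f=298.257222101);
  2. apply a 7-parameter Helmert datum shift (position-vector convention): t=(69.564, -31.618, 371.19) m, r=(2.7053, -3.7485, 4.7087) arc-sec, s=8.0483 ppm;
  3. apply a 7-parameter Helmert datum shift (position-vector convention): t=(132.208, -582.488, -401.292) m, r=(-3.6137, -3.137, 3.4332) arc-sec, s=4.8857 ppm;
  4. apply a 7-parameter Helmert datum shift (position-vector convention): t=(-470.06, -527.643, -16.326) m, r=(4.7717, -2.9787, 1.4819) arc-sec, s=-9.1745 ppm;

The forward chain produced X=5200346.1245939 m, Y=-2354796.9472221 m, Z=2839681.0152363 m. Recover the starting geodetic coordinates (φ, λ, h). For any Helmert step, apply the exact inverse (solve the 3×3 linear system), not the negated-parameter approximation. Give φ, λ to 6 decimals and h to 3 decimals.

start: X=5200346.1246, Y=-2354796.9472, Z=2839681.0152 m
→ Helmert⁻¹: X=5200887.9944, Y=-2354262.5759, Z=2839702.7507
→ Helmert⁻¹: X=5200734.3910, Y=-2353804.9083, Z=2839969.8329
→ Helmert⁻¹: X=5200620.8396, Y=-2353835.8265, Z=2839512.1492
→ geod (Bowring, a=6378137.000): φ=26.60030800°, λ=-24.35182600°, h=1843.6480 m

φ=26.600308°, λ=-24.351826°, h=1843.648 m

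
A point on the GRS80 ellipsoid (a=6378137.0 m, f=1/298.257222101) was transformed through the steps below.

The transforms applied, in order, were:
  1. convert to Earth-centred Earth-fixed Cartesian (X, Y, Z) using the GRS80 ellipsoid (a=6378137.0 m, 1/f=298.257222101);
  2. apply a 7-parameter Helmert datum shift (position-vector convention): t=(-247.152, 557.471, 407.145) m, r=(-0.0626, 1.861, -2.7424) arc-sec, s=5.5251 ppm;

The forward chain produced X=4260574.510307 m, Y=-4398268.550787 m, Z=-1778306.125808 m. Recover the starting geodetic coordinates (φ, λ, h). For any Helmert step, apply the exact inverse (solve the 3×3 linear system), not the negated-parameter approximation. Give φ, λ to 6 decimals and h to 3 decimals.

φ=-16.298749°, λ=-45.912143°, h=653.038 m

start: X=4260574.5103, Y=-4398268.5508, Z=-1778306.1258 m
→ Helmert⁻¹: X=4260872.6524, Y=-4398744.5276, Z=-1778666.3351
→ geod (Bowring, a=6378137.000): φ=-16.29874900°, λ=-45.91214300°, h=653.0380 m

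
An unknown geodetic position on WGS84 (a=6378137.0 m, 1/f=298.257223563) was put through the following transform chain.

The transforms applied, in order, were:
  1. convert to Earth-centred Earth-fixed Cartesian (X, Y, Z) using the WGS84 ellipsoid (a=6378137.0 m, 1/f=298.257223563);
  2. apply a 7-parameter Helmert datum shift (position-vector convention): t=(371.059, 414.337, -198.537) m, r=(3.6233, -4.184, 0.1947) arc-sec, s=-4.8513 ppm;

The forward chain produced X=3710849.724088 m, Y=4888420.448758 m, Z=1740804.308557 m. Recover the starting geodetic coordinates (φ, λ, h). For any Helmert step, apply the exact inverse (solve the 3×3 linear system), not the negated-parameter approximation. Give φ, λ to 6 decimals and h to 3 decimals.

φ=15.938373°, λ=52.797773°, h=2470.953 m

start: X=3710849.7241, Y=4888420.4488, Z=1740804.3086 m
→ Helmert⁻¹: X=3710536.5923, Y=4888056.9028, Z=1740850.1601
→ geod (Bowring, a=6378137.000): φ=15.93837300°, λ=52.79777300°, h=2470.9530 m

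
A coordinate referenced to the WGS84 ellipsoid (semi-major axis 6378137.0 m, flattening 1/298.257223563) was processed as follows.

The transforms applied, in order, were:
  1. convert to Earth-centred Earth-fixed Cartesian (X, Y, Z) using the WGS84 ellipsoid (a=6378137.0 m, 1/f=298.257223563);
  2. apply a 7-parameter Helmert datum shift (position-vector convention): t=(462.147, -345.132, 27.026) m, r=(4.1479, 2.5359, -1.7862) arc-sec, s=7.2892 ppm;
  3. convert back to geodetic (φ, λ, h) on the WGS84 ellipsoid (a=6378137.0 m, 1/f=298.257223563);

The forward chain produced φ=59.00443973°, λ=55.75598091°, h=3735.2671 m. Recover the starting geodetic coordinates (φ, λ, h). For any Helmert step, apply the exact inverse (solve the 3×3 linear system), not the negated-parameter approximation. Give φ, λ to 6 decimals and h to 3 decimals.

start: φ=59.004440°, λ=55.755981°, h=3735.267 m
→ ECEF (a=6378137.000, f=1/298.257223563): X=1853928.1651, Y=2723469.2747, Z=5447392.8053
→ Helmert⁻¹: X=1853361.9483, Y=2723920.1449, Z=5447294.0817
→ geod (Bowring, a=6378137.000): φ=59.00356700°, λ=55.76853300°, h=3678.5370 m

φ=59.003567°, λ=55.768533°, h=3678.537 m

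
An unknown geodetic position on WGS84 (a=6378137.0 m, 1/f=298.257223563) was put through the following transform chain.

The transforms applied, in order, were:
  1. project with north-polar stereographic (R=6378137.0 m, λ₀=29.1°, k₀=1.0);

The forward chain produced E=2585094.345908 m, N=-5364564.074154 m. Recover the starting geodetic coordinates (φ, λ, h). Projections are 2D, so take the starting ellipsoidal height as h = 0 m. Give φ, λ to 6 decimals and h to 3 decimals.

φ=39.951402°, λ=54.828645°, h=0.000 m

start: E=2585094.3459, N=-5364564.0742 m
→ stereo⁻¹: φ=39.95140200°, λ=54.82864500°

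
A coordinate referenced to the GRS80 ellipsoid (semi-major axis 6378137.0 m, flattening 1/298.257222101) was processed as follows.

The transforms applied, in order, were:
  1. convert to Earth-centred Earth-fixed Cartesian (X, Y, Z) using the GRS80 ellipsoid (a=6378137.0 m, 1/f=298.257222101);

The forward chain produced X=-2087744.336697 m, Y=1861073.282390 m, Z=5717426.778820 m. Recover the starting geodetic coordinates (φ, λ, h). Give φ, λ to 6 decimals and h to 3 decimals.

φ=64.084696°, λ=138.285302°, h=3979.283 m

start: X=-2087744.3367, Y=1861073.2824, Z=5717426.7788 m
→ geod (Bowring, a=6378137.000): φ=64.08469600°, λ=138.28530200°, h=3979.2830 m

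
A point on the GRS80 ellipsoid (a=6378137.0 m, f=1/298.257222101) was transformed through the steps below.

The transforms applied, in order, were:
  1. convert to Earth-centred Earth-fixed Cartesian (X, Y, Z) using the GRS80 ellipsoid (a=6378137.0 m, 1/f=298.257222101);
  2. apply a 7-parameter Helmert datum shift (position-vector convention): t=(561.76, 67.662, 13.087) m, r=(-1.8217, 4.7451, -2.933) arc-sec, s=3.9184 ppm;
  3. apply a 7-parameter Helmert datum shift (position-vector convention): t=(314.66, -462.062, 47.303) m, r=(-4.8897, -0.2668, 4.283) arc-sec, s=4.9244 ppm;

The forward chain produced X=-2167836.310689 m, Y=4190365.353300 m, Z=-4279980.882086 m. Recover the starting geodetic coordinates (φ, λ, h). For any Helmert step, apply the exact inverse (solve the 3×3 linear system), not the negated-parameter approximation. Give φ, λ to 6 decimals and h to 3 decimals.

start: X=-2167836.3107, Y=4190365.3533, Z=-4279980.8821 m
→ Helmert⁻¹: X=-2168058.8065, Y=4190953.2560, Z=-4279904.9538
→ Helmert⁻¹: X=-2168573.2026, Y=4190876.1359, Z=-4279914.1450
→ geod (Bowring, a=6378137.000): φ=-42.39987900°, λ=117.35935200°, h=2084.6950 m

φ=-42.399879°, λ=117.359352°, h=2084.695 m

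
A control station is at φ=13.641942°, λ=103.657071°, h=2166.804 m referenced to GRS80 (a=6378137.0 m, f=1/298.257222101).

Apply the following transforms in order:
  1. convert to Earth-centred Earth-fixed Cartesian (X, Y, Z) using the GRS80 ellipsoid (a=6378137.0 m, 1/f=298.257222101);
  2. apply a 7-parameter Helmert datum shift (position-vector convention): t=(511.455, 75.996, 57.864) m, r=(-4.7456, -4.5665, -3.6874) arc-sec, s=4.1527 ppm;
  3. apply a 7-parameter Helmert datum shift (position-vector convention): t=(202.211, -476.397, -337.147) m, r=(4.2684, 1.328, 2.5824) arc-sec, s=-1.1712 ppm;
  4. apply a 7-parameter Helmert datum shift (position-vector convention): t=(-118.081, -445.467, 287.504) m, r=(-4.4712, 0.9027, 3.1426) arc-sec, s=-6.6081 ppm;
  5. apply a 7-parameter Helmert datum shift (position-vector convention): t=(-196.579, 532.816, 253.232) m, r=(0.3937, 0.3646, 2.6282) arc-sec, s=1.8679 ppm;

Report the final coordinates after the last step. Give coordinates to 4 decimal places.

X=-1463976.8512 m, Y=6025798.9632 m, Z=1495136.9712 m

start: φ=13.641942°, λ=103.657071°, h=2166.804 m
→ ECEF (a=6378137.000, f=1/298.257222101): X=-1464227.8399, Y=6026122.7004, Z=1495025.2045
→ Helmert 7p (PV): X=-1463647.8343, Y=6026284.2939, Z=1494918.2147
→ Helmert 7p (PV): X=-1463509.7323, Y=6025751.5788, Z=1494713.4468
→ Helmert 7p (PV): X=-1463703.4071, Y=6025276.3962, Z=1494866.8591
→ Helmert 7p (PV): X=-1463976.8512, Y=6025798.9632, Z=1495136.9712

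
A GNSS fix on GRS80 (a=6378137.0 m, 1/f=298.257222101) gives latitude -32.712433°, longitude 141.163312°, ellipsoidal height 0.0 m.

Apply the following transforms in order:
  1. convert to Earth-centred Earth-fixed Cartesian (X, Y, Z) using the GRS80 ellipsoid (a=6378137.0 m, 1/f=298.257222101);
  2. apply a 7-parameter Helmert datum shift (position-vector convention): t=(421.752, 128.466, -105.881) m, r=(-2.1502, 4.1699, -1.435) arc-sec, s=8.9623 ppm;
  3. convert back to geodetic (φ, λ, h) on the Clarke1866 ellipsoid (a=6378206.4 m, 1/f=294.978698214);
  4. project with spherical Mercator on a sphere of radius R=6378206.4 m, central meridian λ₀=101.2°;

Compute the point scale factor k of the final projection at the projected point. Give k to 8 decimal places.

1.18855019

start: φ=-32.712433°, λ=141.163312°, h=0.000 m
→ ECEF (a=6378137.000, f=1/298.257222101): X=-4184273.6313, Y=3368655.9795, Z=-3427168.5120
→ Helmert 7p (PV): X=-4183935.2289, Y=3368808.0202, Z=-3427255.6340
→ geod (Bowring, a=6378206.400): φ=-32.71586224°, λ=141.15978522°, h=-94.5423 m
→ into merc (λ₀=101.2°): φ=-32.71586224°, λ−λ₀=39.95978522°
scale k = 1.18855019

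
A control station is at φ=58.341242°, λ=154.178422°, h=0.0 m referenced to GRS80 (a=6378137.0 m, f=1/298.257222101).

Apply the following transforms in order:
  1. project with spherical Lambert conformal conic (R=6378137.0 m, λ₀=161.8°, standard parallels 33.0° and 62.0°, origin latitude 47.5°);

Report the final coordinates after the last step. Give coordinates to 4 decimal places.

E=-437652.1788 m, N=1195843.1892 m

start: φ=58.341242°, λ=154.178422°, h=0.000 m
→ lcc (R=6378137.0, λ₀=161.8°): E=-437652.1788, N=1195843.1892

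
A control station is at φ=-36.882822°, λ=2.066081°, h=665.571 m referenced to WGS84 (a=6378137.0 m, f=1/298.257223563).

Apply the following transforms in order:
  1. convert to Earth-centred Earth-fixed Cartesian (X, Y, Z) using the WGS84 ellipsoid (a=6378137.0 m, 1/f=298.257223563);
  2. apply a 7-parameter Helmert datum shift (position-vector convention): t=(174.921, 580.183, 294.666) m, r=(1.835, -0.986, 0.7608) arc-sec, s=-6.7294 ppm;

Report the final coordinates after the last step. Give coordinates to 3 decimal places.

start: φ=-36.882822°, λ=2.066081°, h=665.571 m
→ ECEF (a=6378137.000, f=1/298.257223563): X=5105019.9944, Y=184166.4244, Z=-3807399.1639
→ Helmert 7p (PV): X=5105178.0826, Y=184798.0692, Z=-3807052.8348

X=5105178.083 m, Y=184798.069 m, Z=-3807052.835 m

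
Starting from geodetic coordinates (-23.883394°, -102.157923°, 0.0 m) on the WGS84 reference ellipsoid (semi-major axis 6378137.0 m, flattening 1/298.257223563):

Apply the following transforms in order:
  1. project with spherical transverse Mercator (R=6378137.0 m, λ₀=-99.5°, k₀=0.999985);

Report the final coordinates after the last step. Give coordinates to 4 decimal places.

E=-270604.1169 m, N=-2661189.8434 m

start: φ=-23.883394°, λ=-102.157923°, h=0.000 m
→ tm (R=6378137.0, λ₀=-99.5°): E=-270604.1169, N=-2661189.8434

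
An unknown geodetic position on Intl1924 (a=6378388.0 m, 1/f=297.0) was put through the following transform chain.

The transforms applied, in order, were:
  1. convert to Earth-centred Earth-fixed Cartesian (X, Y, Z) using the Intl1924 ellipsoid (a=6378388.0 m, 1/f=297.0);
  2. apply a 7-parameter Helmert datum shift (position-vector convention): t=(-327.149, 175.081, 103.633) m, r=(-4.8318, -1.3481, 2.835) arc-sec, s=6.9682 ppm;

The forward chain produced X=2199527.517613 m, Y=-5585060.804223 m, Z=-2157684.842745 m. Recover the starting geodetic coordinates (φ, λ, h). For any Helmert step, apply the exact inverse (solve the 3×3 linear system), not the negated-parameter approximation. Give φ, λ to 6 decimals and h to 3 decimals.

φ=-19.896197°, λ=-68.502763°, h=2928.999 m

start: X=2199527.5176, Y=-5585060.8042, Z=-2157684.8427 m
→ Helmert⁻¹: X=2199748.4687, Y=-5585176.6511, Z=-2157918.6510
→ geod (Bowring, a=6378388.000): φ=-19.89619700°, λ=-68.50276300°, h=2928.9990 m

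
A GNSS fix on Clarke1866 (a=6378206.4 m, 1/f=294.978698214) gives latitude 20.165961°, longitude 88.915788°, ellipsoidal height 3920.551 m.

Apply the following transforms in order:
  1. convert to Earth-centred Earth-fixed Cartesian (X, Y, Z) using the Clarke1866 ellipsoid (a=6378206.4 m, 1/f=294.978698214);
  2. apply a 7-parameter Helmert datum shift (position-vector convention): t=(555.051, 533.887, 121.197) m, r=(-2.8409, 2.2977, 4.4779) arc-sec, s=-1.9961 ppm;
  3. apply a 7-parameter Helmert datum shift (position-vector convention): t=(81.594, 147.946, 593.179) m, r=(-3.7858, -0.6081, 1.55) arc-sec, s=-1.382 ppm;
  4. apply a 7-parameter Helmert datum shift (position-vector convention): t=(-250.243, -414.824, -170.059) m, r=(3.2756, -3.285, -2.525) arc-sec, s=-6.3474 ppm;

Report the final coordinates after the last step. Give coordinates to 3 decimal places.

start: φ=20.165961°, λ=88.915788°, h=3920.551 m
→ ECEF (a=6378206.400, f=1/294.978698214): X=113404.8504, Y=5992226.3593, Z=2186174.0251
→ Helmert 7p (PV): X=113853.9402, Y=5992780.8575, Z=2186207.0638
→ Helmert 7p (PV): X=113883.8983, Y=5992961.5028, Z=2186687.5653
→ Helmert 7p (PV): X=113671.4698, Y=5992472.5194, Z=2186600.6112

X=113671.470 m, Y=5992472.519 m, Z=2186600.611 m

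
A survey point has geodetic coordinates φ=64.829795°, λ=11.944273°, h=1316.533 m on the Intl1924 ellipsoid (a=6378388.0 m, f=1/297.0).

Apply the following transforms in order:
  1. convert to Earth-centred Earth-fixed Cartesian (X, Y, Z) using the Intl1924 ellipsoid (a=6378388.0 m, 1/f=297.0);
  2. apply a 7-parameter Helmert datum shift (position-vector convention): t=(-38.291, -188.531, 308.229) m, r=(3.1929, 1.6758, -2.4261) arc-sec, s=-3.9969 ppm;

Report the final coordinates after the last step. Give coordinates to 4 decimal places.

start: φ=64.829795°, λ=11.944273°, h=1316.533 m
→ ECEF (a=6378388.000, f=1/297.0): X=2661935.9806, Y=563106.4926, Z=5750985.5625
→ Helmert 7p (PV): X=2661940.3971, Y=562795.3785, Z=5751257.8952

X=2661940.3971 m, Y=562795.3785 m, Z=5751257.8952 m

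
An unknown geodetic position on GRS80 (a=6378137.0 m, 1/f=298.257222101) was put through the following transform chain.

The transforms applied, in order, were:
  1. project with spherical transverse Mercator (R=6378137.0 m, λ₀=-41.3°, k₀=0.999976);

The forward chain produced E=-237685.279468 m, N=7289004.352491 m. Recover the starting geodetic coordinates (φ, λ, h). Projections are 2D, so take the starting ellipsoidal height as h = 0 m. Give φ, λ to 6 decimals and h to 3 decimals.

φ=65.392786°, λ=-46.432343°, h=0.000 m

start: E=-237685.2795, N=7289004.3525 m
→ tm⁻¹: φ=65.39278600°, λ=-46.43234300°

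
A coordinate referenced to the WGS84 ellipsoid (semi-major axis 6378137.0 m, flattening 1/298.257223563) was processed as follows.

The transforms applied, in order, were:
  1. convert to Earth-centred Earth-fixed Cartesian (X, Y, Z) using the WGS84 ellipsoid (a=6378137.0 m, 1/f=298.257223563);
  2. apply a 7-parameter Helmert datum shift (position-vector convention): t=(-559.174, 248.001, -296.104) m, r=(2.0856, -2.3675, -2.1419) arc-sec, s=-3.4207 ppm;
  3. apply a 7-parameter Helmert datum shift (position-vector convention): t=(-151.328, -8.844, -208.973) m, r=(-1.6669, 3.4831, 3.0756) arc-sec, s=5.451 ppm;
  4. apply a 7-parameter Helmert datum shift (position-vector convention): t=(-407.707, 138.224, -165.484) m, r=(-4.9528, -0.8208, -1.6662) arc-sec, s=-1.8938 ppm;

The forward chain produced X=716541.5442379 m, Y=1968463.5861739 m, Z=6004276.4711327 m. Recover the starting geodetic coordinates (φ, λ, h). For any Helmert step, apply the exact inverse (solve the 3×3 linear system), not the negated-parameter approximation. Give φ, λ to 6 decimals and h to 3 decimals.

φ=70.889029°, λ=69.964877°, h=794.879 m

start: X=716541.5442, Y=1968463.5862, Z=6004276.4711 m
→ Helmert⁻¹: X=716958.6040, Y=1968190.7023, Z=6004497.7332
→ Helmert⁻¹: X=717033.9710, Y=1968129.5999, Z=6004701.9882
→ Helmert⁻¹: X=717644.0891, Y=1967956.5007, Z=6004990.4979
→ geod (Bowring, a=6378137.000): φ=70.88902900°, λ=69.96487700°, h=794.8790 m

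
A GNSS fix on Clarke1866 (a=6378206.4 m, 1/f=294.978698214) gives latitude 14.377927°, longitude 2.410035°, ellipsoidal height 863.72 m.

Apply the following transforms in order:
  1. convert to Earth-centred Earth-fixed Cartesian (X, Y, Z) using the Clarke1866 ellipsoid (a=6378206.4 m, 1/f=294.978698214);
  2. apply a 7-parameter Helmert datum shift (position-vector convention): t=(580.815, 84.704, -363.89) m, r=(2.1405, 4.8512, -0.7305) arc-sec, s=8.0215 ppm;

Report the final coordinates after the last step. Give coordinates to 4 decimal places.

start: φ=14.377927°, λ=2.410035°, h=863.720 m
→ ECEF (a=6378206.400, f=1/294.978698214): X=6175093.5066, Y=259896.5376, Z=1573637.8782
→ Helmert 7p (PV): X=6175761.7867, Y=259945.1262, Z=1573144.0733

X=6175761.7867 m, Y=259945.1262 m, Z=1573144.0733 m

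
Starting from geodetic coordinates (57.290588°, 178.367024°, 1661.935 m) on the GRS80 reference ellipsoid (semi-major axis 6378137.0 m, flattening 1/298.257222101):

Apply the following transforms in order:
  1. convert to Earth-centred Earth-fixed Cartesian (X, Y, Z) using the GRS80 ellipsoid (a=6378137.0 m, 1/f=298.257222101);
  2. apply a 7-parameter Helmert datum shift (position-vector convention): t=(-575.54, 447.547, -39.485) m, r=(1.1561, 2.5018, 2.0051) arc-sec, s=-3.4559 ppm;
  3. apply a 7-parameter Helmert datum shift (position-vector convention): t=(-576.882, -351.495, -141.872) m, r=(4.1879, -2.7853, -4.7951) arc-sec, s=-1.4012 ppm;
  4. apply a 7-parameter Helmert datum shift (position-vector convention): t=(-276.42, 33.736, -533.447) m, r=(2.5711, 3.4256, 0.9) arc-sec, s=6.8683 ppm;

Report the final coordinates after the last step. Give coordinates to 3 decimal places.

X=-3455653.378 m, Y=98433.549 m, Z=5344206.799 m

start: φ=57.290588°, λ=178.367024°, h=1661.935 m
→ ECEF (a=6378137.000, f=1/298.257222101): X=-3454299.9101, Y=98477.0034, Z=5344854.4348
→ Helmert 7p (PV): X=-3454799.6418, Y=98860.6736, Z=5344838.9278
→ Helmert 7p (PV): X=-3455441.5587, Y=98480.8358, Z=5344644.9219
→ Helmert 7p (PV): X=-3455653.3781, Y=98433.5492, Z=5344206.7987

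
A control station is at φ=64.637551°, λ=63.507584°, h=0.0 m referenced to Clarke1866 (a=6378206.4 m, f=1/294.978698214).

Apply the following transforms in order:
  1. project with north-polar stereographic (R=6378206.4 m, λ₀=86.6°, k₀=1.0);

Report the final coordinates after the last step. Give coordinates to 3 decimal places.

E=-1125810.892 m, N=-2640395.105 m

start: φ=64.637551°, λ=63.507584°, h=0.000 m
→ stereo (R=6378206.4, λ₀=86.6°): E=-1125810.8923, N=-2640395.1046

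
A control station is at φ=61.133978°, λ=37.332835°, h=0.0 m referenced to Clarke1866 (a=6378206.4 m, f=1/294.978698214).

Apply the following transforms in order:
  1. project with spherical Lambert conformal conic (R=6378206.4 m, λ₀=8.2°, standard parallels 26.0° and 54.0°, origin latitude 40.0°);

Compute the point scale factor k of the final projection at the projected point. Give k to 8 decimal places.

start: φ=61.133978°, λ=37.332835°, h=0.000 m
→ into lcc (λ₀=8.2°): φ=61.13397800°, λ−λ₀=29.13283500°
scale k = 1.04653318

1.04653318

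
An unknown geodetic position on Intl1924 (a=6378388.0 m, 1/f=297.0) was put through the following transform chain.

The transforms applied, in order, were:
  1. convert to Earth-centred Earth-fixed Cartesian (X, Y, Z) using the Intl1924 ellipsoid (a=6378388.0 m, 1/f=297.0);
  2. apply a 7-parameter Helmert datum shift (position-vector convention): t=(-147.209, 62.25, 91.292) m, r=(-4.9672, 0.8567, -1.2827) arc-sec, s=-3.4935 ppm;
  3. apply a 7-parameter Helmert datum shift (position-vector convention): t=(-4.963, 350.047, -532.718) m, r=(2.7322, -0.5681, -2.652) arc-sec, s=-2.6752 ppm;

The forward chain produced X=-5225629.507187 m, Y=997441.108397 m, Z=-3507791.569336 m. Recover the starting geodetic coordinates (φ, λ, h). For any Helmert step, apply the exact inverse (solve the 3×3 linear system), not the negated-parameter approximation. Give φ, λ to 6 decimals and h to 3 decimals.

φ=-33.574987°, λ=169.198399°, h=87.066 m

start: X=-5225629.5072, Y=997441.1084, Z=-3507791.5693 m
→ Helmert⁻¹: X=-5225661.0021, Y=996980.0836, Z=-3507267.0474
→ Helmert⁻¹: X=-5225523.6808, Y=996973.2836, Z=-3507368.2873
→ geod (Bowring, a=6378388.000): φ=-33.57498700°, λ=169.19839900°, h=87.0660 m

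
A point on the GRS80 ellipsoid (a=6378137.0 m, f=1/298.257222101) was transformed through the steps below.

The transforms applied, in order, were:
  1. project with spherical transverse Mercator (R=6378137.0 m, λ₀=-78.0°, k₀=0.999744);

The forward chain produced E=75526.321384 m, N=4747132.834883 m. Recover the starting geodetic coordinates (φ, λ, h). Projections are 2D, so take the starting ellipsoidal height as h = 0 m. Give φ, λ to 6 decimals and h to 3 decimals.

start: E=75526.3214, N=4747132.8349 m
→ tm⁻¹: φ=42.65143700°, λ=-77.07730000°

φ=42.651437°, λ=-77.077300°, h=0.000 m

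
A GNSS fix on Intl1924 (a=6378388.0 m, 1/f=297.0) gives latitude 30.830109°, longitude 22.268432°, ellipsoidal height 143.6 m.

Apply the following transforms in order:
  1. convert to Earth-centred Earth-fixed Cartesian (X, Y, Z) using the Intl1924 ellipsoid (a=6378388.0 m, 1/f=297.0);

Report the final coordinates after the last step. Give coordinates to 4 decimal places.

start: φ=30.830109°, λ=22.268432°, h=143.600 m
→ ECEF (a=6378388.000, f=1/297.0): X=5073170.5802, Y=2077394.3233, Z=3249855.0215

X=5073170.5802 m, Y=2077394.3233 m, Z=3249855.0215 m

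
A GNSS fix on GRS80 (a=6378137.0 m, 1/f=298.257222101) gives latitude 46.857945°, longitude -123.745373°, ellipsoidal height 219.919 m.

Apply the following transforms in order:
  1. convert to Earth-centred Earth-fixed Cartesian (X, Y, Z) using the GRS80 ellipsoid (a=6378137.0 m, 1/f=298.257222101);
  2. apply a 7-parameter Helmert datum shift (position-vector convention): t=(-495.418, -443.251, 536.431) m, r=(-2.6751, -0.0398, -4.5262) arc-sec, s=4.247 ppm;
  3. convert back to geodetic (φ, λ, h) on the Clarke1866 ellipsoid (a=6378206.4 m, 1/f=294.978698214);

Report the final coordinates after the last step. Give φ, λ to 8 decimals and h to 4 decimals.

φ=46.85976558°, λ=-123.74925009°, h=1135.8965 m

start: φ=46.857945°, λ=-123.745373°, h=219.919 m
→ ECEF (a=6378137.000, f=1/298.257222101): X=-2427200.9553, Y=-3633198.0588, Z=4631140.7095
→ Helmert 7p (PV): X=-2427787.3011, Y=-3633543.4155, Z=4631743.4606
→ geod (Bowring, a=6378206.400): φ=46.85976558°, λ=-123.74925009°, h=1135.8965 m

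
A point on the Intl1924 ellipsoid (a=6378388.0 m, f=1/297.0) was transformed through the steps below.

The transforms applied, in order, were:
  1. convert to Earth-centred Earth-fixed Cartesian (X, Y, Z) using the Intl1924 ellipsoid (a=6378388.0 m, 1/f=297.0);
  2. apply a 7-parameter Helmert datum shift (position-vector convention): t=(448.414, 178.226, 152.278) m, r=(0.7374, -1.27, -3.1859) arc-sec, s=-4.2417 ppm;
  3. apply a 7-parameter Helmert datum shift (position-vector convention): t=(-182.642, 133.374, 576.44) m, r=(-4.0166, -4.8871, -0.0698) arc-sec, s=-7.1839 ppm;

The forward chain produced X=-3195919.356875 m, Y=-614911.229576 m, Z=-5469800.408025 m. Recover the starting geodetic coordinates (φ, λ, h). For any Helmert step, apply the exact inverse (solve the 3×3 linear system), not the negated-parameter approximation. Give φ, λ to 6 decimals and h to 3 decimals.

φ=-59.416152°, λ=-169.105730°, h=3160.380 m

start: X=-3195919.3569, Y=-614911.2296, Z=-5469800.4080 m
→ Helmert⁻¹: X=-3195889.0757, Y=-614943.5792, Z=-5470352.4005
→ Helmert⁻¹: X=-3196375.2282, Y=-615193.3417, Z=-5470506.0030
→ geod (Bowring, a=6378388.000): φ=-59.41615200°, λ=-169.10573000°, h=3160.3800 m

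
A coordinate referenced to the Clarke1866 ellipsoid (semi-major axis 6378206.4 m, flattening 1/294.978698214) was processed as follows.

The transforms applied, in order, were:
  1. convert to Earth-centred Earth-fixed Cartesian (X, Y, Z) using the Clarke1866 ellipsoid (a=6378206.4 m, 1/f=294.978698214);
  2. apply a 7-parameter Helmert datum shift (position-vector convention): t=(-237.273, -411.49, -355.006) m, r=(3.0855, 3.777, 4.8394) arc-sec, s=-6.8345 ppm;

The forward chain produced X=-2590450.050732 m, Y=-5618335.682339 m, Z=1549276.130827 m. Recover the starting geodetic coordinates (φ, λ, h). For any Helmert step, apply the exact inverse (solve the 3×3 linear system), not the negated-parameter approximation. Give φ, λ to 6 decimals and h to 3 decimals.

φ=14.155215°, λ=-114.754316°, h=551.421 m

start: X=-2590450.0507, Y=-5618335.6823, Z=1549276.1308 m
→ Helmert⁻¹: X=-2590390.6645, Y=-5617878.6308, Z=1549678.3316
→ geod (Bowring, a=6378206.400): φ=14.15521500°, λ=-114.75431600°, h=551.4210 m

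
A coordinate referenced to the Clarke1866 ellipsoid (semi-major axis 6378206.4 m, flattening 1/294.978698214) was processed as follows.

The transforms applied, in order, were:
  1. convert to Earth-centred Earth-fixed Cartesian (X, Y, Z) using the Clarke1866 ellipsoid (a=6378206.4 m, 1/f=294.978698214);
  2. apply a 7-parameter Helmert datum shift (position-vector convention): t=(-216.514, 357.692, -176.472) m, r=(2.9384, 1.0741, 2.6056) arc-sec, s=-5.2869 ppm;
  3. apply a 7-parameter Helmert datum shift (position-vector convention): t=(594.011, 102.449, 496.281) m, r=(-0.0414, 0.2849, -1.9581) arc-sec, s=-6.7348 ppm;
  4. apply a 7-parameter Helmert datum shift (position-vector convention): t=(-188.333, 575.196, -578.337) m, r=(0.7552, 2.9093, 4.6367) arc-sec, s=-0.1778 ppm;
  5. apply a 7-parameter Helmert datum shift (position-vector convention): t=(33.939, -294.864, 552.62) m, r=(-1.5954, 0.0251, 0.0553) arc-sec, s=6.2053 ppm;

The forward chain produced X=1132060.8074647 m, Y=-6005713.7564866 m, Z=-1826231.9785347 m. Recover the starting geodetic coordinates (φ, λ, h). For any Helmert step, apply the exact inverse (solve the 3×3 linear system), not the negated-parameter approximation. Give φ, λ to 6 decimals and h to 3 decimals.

start: X=1132060.8075, Y=-6005713.7565, Z=-1826231.9785 m
→ Helmert⁻¹: X=1132018.4562, Y=-6005367.8009, Z=-1826819.5749
→ Helmert⁻¹: X=1132097.7380, Y=-6005976.1998, Z=-1826203.6050
→ Helmert⁻¹: X=1131570.8875, Y=-6006107.9901, Z=-1826711.8311
→ Helmert⁻¹: X=1131727.0198, Y=-6006537.7534, Z=-1826453.5548
→ geod (Bowring, a=6378206.400): φ=-16.74418700°, λ=-79.32966000°, h=2856.0380 m

φ=-16.744187°, λ=-79.329660°, h=2856.038 m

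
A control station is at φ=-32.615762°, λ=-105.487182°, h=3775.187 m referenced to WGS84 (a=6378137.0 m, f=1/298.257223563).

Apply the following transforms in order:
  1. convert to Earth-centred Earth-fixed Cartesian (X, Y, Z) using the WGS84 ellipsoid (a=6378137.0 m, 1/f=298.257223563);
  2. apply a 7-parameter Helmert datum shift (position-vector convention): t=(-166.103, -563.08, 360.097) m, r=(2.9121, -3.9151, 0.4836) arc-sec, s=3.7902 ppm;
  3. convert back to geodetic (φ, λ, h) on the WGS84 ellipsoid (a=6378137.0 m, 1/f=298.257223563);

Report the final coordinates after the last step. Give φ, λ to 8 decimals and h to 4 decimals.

start: φ=-32.615762°, λ=-105.487182°, h=3775.187 m
→ ECEF (a=6378137.000, f=1/298.257223563): X=-1436781.0089, Y=-5185369.3883, Z=-3420178.1628
→ Helmert 7p (PV): X=-1436875.4817, Y=-5185907.2034, Z=-3419931.5092
→ geod (Bowring, a=6378137.000): φ=-32.61124982°, λ=-105.48662231°, h=4100.0637 m

φ=-32.61124982°, λ=-105.48662231°, h=4100.0637 m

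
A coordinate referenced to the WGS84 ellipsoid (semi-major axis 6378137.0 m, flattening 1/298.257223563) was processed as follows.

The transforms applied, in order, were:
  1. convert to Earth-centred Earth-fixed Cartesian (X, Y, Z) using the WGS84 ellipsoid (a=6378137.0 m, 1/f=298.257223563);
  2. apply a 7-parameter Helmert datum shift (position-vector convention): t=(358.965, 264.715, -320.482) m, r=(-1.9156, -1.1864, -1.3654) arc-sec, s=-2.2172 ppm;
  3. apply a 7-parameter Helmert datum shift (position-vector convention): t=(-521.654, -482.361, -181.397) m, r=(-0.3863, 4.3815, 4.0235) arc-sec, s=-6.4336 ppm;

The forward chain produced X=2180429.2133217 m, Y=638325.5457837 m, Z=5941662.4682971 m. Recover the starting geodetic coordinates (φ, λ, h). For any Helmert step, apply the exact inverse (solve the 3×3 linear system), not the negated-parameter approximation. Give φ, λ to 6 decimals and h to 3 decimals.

φ=69.203217°, λ=16.319934°, h=2350.616 m

start: X=2180429.2133, Y=638325.5458, Z=5941662.4683 m
→ Helmert⁻¹: X=2180851.1396, Y=638758.3477, Z=5941929.6152
→ Helmert⁻¹: X=2180526.9617, Y=638454.2964, Z=5942256.6597
→ geod (Bowring, a=6378137.000): φ=69.20321700°, λ=16.31993400°, h=2350.6160 m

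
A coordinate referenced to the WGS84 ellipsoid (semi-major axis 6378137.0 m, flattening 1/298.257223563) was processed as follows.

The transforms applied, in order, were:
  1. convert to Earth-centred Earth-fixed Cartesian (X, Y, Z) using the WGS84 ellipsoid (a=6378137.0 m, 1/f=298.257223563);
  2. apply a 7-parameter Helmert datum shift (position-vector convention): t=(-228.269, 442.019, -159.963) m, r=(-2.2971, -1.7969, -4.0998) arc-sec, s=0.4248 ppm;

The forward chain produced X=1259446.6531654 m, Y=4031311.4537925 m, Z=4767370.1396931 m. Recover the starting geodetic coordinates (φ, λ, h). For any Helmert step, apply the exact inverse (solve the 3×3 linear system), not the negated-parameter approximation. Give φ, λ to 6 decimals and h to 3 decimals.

start: X=1259446.6532, Y=4031311.4538, Z=4767370.1397 m
→ Helmert⁻¹: X=1259635.8017, Y=4030839.6648, Z=4767561.9941
→ geod (Bowring, a=6378137.000): φ=48.65655200°, λ=72.64599600°, h=2859.4320 m

φ=48.656552°, λ=72.645996°, h=2859.432 m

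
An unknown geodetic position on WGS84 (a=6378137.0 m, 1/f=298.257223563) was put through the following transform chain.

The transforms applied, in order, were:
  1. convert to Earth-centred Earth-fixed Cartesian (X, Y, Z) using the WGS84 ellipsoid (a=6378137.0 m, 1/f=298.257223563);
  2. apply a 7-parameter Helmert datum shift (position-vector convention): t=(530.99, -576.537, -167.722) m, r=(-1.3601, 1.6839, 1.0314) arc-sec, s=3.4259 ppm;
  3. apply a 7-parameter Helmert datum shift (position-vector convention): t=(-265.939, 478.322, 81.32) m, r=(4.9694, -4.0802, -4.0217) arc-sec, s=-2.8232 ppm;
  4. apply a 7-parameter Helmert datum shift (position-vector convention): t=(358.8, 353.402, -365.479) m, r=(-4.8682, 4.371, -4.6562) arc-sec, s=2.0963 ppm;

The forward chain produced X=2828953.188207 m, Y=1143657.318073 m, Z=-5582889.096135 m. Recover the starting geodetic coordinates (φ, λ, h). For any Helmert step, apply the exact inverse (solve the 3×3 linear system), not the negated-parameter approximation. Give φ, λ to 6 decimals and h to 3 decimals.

φ=-61.505161°, λ=22.014233°, h=-31.765 m

start: X=2828953.1882, Y=1143657.3181, Z=-5582889.0961 m
→ Helmert⁻¹: X=2828680.9438, Y=1143497.1284, Z=-5582424.9829
→ Helmert⁻¹: X=2828822.1531, Y=1142942.6911, Z=-5582605.5576
→ Helmert⁻¹: X=2828332.7652, Y=1143537.9778, Z=-5582388.0805
→ geod (Bowring, a=6378137.000): φ=-61.50516100°, λ=22.01423300°, h=-31.7650 m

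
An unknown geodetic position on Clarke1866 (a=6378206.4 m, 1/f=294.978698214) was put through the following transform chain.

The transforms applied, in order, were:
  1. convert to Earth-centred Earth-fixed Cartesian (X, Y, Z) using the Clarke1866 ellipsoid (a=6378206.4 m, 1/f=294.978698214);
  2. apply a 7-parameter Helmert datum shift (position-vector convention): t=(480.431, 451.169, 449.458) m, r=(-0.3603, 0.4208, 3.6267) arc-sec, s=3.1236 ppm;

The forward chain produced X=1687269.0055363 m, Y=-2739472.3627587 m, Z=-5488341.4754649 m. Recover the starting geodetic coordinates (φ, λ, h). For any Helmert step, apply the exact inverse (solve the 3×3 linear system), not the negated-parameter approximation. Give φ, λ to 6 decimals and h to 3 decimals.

φ=-59.790745°, λ=-58.382906°, h=218.896 m

start: X=1687269.0055, Y=-2739472.3628, Z=-5488341.4755 m
→ Helmert⁻¹: X=1686746.3278, Y=-2739935.0433, Z=-5488775.1337
→ geod (Bowring, a=6378206.400): φ=-59.79074500°, λ=-58.38290600°, h=218.8960 m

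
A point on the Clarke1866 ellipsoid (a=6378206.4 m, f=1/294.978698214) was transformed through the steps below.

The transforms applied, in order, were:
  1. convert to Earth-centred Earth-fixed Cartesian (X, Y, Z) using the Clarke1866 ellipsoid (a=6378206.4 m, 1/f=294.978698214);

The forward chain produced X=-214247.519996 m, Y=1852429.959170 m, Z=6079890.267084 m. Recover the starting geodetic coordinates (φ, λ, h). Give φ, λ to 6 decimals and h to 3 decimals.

φ=73.057334°, λ=96.597377°, h=1004.641 m

start: X=-214247.5200, Y=1852429.9592, Z=6079890.2671 m
→ geod (Bowring, a=6378206.400): φ=73.05733400°, λ=96.59737700°, h=1004.6410 m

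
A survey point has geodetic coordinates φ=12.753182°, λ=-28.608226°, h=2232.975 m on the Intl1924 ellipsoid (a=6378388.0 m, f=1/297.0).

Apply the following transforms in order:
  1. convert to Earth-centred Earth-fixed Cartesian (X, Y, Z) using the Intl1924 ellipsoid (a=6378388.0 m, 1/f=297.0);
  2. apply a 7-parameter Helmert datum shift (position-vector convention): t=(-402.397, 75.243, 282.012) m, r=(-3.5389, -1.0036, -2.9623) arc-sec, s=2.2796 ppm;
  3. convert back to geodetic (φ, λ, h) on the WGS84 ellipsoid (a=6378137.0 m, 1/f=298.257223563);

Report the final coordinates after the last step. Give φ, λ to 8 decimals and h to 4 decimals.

start: φ=12.753182°, λ=-28.608226°, h=2232.975 m
→ ECEF (a=6378388.000, f=1/297.0): X=5464340.7851, Y=-2980273.1189, Z=1399295.6614
→ Helmert 7p (PV): X=5463901.2345, Y=-2980259.1389, Z=1399658.5834
→ geod (Bowring, a=6378137.000): φ=12.75680917°, λ=-28.61005052°, h=2176.7714 m

φ=12.75680917°, λ=-28.61005052°, h=2176.7714 m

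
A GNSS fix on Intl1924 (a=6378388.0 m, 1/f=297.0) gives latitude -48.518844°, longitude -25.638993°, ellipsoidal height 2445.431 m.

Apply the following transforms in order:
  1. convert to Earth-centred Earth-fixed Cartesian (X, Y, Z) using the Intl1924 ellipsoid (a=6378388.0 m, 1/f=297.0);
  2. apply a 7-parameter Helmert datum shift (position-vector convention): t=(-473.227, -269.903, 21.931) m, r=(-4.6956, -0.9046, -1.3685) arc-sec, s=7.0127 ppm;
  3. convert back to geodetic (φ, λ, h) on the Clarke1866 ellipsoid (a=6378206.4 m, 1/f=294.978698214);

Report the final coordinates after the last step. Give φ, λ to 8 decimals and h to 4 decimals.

φ=-48.52131611°, λ=-25.64663548°, h=2531.8946 m

start: φ=-48.518844°, λ=-25.638993°, h=2445.431 m
→ ECEF (a=6378388.000, f=1/297.0): X=3817554.1986, Y=-1832261.0064, Z=-4757207.5050
→ Helmert 7p (PV): X=3817116.4499, Y=-1832677.3851, Z=-4757160.4809
→ geod (Bowring, a=6378206.400): φ=-48.52131611°, λ=-25.64663548°, h=2531.8946 m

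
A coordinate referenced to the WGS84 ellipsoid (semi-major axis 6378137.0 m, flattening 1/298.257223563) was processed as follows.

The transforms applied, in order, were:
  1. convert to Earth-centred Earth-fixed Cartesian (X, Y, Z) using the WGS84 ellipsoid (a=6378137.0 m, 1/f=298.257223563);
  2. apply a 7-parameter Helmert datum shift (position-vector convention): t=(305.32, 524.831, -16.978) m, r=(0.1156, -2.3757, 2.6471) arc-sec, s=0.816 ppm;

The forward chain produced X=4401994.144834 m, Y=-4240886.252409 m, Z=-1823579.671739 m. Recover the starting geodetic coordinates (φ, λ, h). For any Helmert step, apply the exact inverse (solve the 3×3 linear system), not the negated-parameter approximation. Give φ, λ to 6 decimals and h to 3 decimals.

φ=-16.717363°, λ=-43.938507°, h=2470.399 m

start: X=4401994.1448, Y=-4240886.2524, Z=-1823579.6717 m
→ Helmert⁻¹: X=4401609.7964, Y=-4241465.1325, Z=-1823609.5251
→ geod (Bowring, a=6378137.000): φ=-16.71736300°, λ=-43.93850700°, h=2470.3990 m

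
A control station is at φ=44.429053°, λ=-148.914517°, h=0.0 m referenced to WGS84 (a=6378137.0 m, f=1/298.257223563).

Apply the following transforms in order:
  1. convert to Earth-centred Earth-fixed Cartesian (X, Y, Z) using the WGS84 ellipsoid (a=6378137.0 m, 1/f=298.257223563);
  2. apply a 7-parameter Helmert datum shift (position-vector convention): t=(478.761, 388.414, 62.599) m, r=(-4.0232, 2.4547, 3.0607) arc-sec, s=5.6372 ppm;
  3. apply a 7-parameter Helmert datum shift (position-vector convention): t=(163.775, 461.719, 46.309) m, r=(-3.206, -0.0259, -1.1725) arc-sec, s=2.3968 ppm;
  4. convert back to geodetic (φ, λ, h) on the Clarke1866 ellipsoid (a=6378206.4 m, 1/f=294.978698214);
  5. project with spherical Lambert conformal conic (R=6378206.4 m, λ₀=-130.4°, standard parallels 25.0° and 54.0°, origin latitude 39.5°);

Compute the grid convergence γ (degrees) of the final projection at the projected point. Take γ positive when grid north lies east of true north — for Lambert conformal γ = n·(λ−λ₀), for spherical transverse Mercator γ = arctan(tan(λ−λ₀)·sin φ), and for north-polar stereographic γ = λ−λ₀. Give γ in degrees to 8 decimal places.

start: φ=44.429053°, λ=-148.914517°, h=0.000 m
→ ECEF (a=6378137.000, f=1/298.257223563): X=-3907084.7893, Y=-2355554.2644, Z=4442261.7004
→ Helmert 7p (PV): X=-3906540.2334, Y=-2355150.4585, Z=4442441.7841
→ Helmert 7p (PV): X=-3906399.7671, Y=-2354603.1282, Z=4442534.8567
→ geod (Bowring, a=6378206.400): φ=44.43973916°, λ=-148.92030622°, h=-531.3030 m
→ into lcc (λ₀=-130.4°): φ=44.43973916°, λ−λ₀=-18.52030622°
convergence γ = -11.91087276°

-11.91087276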